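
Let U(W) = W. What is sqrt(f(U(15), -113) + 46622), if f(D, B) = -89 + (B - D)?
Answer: sqrt(46405) ≈ 215.42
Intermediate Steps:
f(D, B) = -89 + B - D
sqrt(f(U(15), -113) + 46622) = sqrt((-89 - 113 - 1*15) + 46622) = sqrt((-89 - 113 - 15) + 46622) = sqrt(-217 + 46622) = sqrt(46405)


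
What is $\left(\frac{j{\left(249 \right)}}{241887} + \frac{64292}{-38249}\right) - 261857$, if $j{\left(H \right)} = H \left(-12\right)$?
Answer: $- \frac{807566611654869}{3083978621} \approx -2.6186 \cdot 10^{5}$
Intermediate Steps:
$j{\left(H \right)} = - 12 H$
$\left(\frac{j{\left(249 \right)}}{241887} + \frac{64292}{-38249}\right) - 261857 = \left(\frac{\left(-12\right) 249}{241887} + \frac{64292}{-38249}\right) - 261857 = \left(\left(-2988\right) \frac{1}{241887} + 64292 \left(- \frac{1}{38249}\right)\right) - 261857 = \left(- \frac{996}{80629} - \frac{64292}{38249}\right) - 261857 = - \frac{5221895672}{3083978621} - 261857 = - \frac{807566611654869}{3083978621}$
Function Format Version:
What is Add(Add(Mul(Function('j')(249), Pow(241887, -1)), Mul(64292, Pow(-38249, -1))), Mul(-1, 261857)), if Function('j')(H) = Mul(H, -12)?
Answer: Rational(-807566611654869, 3083978621) ≈ -2.6186e+5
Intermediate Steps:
Function('j')(H) = Mul(-12, H)
Add(Add(Mul(Function('j')(249), Pow(241887, -1)), Mul(64292, Pow(-38249, -1))), Mul(-1, 261857)) = Add(Add(Mul(Mul(-12, 249), Pow(241887, -1)), Mul(64292, Pow(-38249, -1))), Mul(-1, 261857)) = Add(Add(Mul(-2988, Rational(1, 241887)), Mul(64292, Rational(-1, 38249))), -261857) = Add(Add(Rational(-996, 80629), Rational(-64292, 38249)), -261857) = Add(Rational(-5221895672, 3083978621), -261857) = Rational(-807566611654869, 3083978621)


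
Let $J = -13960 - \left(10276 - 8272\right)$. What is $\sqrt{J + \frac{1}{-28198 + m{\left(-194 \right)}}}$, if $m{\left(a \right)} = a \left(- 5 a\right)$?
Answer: $\frac{i \sqrt{83047280284506}}{72126} \approx 126.35 i$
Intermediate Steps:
$m{\left(a \right)} = - 5 a^{2}$
$J = -15964$ ($J = -13960 - 2004 = -15964$)
$\sqrt{J + \frac{1}{-28198 + m{\left(-194 \right)}}} = \sqrt{-15964 + \frac{1}{-28198 - 5 \left(-194\right)^{2}}} = \sqrt{-15964 + \frac{1}{-28198 - 188180}} = \sqrt{-15964 + \frac{1}{-216378}} = \sqrt{-15964 - \frac{1}{216378}} = \sqrt{- \frac{3454258393}{216378}} = \frac{i \sqrt{83047280284506}}{72126}$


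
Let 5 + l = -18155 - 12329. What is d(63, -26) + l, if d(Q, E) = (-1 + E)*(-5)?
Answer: -30354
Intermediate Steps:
d(Q, E) = 5 - 5*E
l = -30489 (l = -5 + (-18155 - 12329) = -5 - 30484 = -30489)
d(63, -26) + l = (5 - 5*(-26)) - 30489 = (5 + 130) - 30489 = 135 - 30489 = -30354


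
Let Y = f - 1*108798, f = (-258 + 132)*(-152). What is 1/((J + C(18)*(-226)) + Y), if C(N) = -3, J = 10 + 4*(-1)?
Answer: -1/88962 ≈ -1.1241e-5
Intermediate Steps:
J = 6 (J = 10 - 4 = 6)
f = 19152 (f = -126*(-152) = 19152)
Y = -89646 (Y = 19152 - 1*108798 = 19152 - 108798 = -89646)
1/((J + C(18)*(-226)) + Y) = 1/((6 - 3*(-226)) - 89646) = 1/((6 + 678) - 89646) = 1/(684 - 89646) = 1/(-88962) = -1/88962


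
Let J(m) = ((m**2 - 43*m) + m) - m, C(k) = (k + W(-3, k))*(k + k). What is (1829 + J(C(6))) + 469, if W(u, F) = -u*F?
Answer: 72858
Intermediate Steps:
W(u, F) = -F*u
C(k) = 8*k**2 (C(k) = (k - 1*k*(-3))*(k + k) = (k + 3*k)*(2*k) = (4*k)*(2*k) = 8*k**2)
J(m) = m**2 - 43*m (J(m) = (m**2 - 42*m) - m = m**2 - 43*m)
(1829 + J(C(6))) + 469 = (1829 + (8*6**2)*(-43 + 8*6**2)) + 469 = (1829 + (8*36)*(-43 + 8*36)) + 469 = (1829 + 288*(-43 + 288)) + 469 = (1829 + 288*245) + 469 = (1829 + 70560) + 469 = 72389 + 469 = 72858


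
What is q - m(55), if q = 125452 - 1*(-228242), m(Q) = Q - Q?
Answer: 353694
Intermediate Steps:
m(Q) = 0
q = 353694 (q = 125452 + 228242 = 353694)
q - m(55) = 353694 - 1*0 = 353694 + 0 = 353694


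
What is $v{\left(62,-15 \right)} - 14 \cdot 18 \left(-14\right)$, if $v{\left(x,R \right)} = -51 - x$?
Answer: $3415$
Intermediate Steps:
$v{\left(62,-15 \right)} - 14 \cdot 18 \left(-14\right) = \left(-51 - 62\right) - 14 \cdot 18 \left(-14\right) = \left(-51 - 62\right) - 252 \left(-14\right) = -113 - -3528 = -113 + 3528 = 3415$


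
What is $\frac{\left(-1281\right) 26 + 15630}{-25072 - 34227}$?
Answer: $\frac{17676}{59299} \approx 0.29808$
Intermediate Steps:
$\frac{\left(-1281\right) 26 + 15630}{-25072 - 34227} = \frac{-33306 + 15630}{-59299} = \left(-17676\right) \left(- \frac{1}{59299}\right) = \frac{17676}{59299}$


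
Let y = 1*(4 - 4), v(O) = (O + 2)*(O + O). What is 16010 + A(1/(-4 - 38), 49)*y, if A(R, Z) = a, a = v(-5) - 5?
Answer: 16010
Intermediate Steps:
v(O) = 2*O*(2 + O) (v(O) = (2 + O)*(2*O) = 2*O*(2 + O))
y = 0 (y = 1*0 = 0)
a = 25 (a = 2*(-5)*(2 - 5) - 5 = 2*(-5)*(-3) - 5 = 30 - 5 = 25)
A(R, Z) = 25
16010 + A(1/(-4 - 38), 49)*y = 16010 + 25*0 = 16010 + 0 = 16010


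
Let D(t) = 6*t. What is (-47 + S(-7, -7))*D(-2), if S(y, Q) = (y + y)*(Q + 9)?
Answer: 900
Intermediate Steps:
S(y, Q) = 2*y*(9 + Q) (S(y, Q) = (2*y)*(9 + Q) = 2*y*(9 + Q))
(-47 + S(-7, -7))*D(-2) = (-47 + 2*(-7)*(9 - 7))*(6*(-2)) = (-47 + 2*(-7)*2)*(-12) = (-47 - 28)*(-12) = -75*(-12) = 900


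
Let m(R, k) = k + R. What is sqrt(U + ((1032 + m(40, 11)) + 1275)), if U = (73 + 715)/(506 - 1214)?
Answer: sqrt(73838913)/177 ≈ 48.548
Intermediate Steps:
m(R, k) = R + k
U = -197/177 (U = 788/(-708) = 788*(-1/708) = -197/177 ≈ -1.1130)
sqrt(U + ((1032 + m(40, 11)) + 1275)) = sqrt(-197/177 + ((1032 + (40 + 11)) + 1275)) = sqrt(-197/177 + ((1032 + 51) + 1275)) = sqrt(-197/177 + (1083 + 1275)) = sqrt(-197/177 + 2358) = sqrt(417169/177) = sqrt(73838913)/177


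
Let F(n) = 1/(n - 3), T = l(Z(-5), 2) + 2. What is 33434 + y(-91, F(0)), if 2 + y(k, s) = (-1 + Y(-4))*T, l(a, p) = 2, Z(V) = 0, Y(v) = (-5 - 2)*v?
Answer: 33540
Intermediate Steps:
Y(v) = -7*v
T = 4 (T = 2 + 2 = 4)
F(n) = 1/(-3 + n)
y(k, s) = 106 (y(k, s) = -2 + (-1 - 7*(-4))*4 = -2 + (-1 + 28)*4 = -2 + 27*4 = -2 + 108 = 106)
33434 + y(-91, F(0)) = 33434 + 106 = 33540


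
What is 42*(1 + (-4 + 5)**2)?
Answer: 84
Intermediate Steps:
42*(1 + (-4 + 5)**2) = 42*(1 + 1**2) = 42*(1 + 1) = 42*2 = 84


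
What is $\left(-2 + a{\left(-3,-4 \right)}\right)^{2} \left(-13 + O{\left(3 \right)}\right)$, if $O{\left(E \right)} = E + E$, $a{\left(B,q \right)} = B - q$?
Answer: $-7$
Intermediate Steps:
$O{\left(E \right)} = 2 E$
$\left(-2 + a{\left(-3,-4 \right)}\right)^{2} \left(-13 + O{\left(3 \right)}\right) = \left(-2 - -1\right)^{2} \left(-13 + 2 \cdot 3\right) = \left(-2 + \left(-3 + 4\right)\right)^{2} \left(-13 + 6\right) = \left(-2 + 1\right)^{2} \left(-7\right) = \left(-1\right)^{2} \left(-7\right) = 1 \left(-7\right) = -7$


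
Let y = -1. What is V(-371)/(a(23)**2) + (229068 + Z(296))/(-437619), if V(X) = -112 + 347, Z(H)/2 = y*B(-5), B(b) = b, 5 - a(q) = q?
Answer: 9539731/47262852 ≈ 0.20184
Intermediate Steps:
a(q) = 5 - q
Z(H) = 10 (Z(H) = 2*(-1*(-5)) = 2*5 = 10)
V(X) = 235
V(-371)/(a(23)**2) + (229068 + Z(296))/(-437619) = 235/((5 - 1*23)**2) + (229068 + 10)/(-437619) = 235/((5 - 23)**2) + 229078*(-1/437619) = 235/((-18)**2) - 229078/437619 = 235/324 - 229078/437619 = 9539731/47262852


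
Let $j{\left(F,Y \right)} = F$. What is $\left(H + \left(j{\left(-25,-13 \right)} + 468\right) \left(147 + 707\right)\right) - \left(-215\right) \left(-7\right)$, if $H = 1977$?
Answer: $378794$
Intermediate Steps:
$\left(H + \left(j{\left(-25,-13 \right)} + 468\right) \left(147 + 707\right)\right) - \left(-215\right) \left(-7\right) = \left(1977 + \left(-25 + 468\right) \left(147 + 707\right)\right) - \left(-215\right) \left(-7\right) = \left(1977 + 443 \cdot 854\right) - 1505 = \left(1977 + 378322\right) - 1505 = 380299 - 1505 = 378794$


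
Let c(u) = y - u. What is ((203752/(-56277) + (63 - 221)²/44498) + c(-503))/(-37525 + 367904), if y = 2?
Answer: 89783313233/59095692804681 ≈ 0.0015193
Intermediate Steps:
c(u) = 2 - u
((203752/(-56277) + (63 - 221)²/44498) + c(-503))/(-37525 + 367904) = ((203752/(-56277) + (63 - 221)²/44498) + (2 - 1*(-503)))/(-37525 + 367904) = ((203752*(-1/56277) + (-158)²*(1/44498)) + (2 + 503))/330379 = ((-203752/56277 + 24964*(1/44498)) + 505)*(1/330379) = ((-203752/56277 + 12482/22249) + 505)*(1/330379) = (-3830828734/1252106973 + 505)*(1/330379) = (628483192631/1252106973)*(1/330379) = 89783313233/59095692804681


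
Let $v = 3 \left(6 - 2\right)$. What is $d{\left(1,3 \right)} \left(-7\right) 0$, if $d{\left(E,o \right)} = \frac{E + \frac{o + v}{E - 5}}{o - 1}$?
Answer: $0$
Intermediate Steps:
$v = 12$ ($v = 3 \cdot 4 = 12$)
$d{\left(E,o \right)} = \frac{E + \frac{12 + o}{-5 + E}}{-1 + o}$ ($d{\left(E,o \right)} = \frac{E + \frac{o + 12}{E - 5}}{o - 1} = \frac{E + \frac{12 + o}{-5 + E}}{-1 + o}$)
$d{\left(1,3 \right)} \left(-7\right) 0 = \frac{12 + 3 + 1^{2} - 5}{5 - 1 - 15 + 1 \cdot 3} \left(-7\right) 0 = \frac{12 + 3 + 1 - 5}{5 - 1 - 15 + 3} \left(-7\right) 0 = \frac{1}{-8} \cdot 11 \left(-7\right) 0 = \left(- \frac{1}{8}\right) 11 \left(-7\right) 0 = \left(- \frac{11}{8}\right) \left(-7\right) 0 = \frac{77}{8} \cdot 0 = 0$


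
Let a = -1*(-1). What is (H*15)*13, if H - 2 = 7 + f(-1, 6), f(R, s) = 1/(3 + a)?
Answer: 7215/4 ≈ 1803.8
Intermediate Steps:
a = 1
f(R, s) = ¼ (f(R, s) = 1/(3 + 1) = 1/4 = ¼)
H = 37/4 (H = 2 + (7 + ¼) = 2 + 29/4 = 37/4 ≈ 9.2500)
(H*15)*13 = ((37/4)*15)*13 = (555/4)*13 = 7215/4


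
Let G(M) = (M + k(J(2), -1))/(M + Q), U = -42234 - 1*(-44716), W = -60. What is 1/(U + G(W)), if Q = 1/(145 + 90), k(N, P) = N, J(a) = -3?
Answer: 14099/35008523 ≈ 0.00040273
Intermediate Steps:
U = 2482 (U = -42234 + 44716 = 2482)
Q = 1/235 ≈ 0.0042553
G(M) = (-3 + M)/(1/235 + M) (G(M) = (M - 3)/(M + 1/235) = (-3 + M)/(1/235 + M))
1/(U + G(W)) = 1/(2482 + 235*(-3 - 60)/(1 + 235*(-60))) = 1/(2482 + 235*(-63)/(1 - 14100)) = 1/(2482 + 235*(-63)/(-14099)) = 1/(2482 + 235*(-1/14099)*(-63)) = 1/(2482 + 14805/14099) = 1/(35008523/14099) = 14099/35008523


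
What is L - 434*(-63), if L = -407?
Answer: 26935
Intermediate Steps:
L - 434*(-63) = -407 - 434*(-63) = -407 + 27342 = 26935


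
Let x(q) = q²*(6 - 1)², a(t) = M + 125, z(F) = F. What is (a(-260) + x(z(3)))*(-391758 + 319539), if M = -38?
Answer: -22532328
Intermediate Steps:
a(t) = 87 (a(t) = -38 + 125 = 87)
x(q) = 25*q² (x(q) = q²*5² = q²*25 = 25*q²)
(a(-260) + x(z(3)))*(-391758 + 319539) = (87 + 25*3²)*(-391758 + 319539) = (87 + 25*9)*(-72219) = (87 + 225)*(-72219) = 312*(-72219) = -22532328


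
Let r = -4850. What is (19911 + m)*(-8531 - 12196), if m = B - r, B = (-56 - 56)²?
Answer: -773220735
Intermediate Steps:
B = 12544 (B = (-112)² = 12544)
m = 17394 (m = 12544 - 1*(-4850) = 12544 + 4850 = 17394)
(19911 + m)*(-8531 - 12196) = (19911 + 17394)*(-8531 - 12196) = 37305*(-20727) = -773220735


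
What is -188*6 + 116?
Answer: -1012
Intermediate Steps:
-188*6 + 116 = -47*24 + 116 = -1128 + 116 = -1012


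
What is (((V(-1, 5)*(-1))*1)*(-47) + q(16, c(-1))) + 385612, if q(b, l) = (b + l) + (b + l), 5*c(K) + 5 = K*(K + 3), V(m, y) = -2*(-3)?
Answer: 1929616/5 ≈ 3.8592e+5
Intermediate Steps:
V(m, y) = 6
c(K) = -1 + K*(3 + K)/5 (c(K) = -1 + (K*(K + 3))/5 = -1 + (K*(3 + K))/5 = -1 + K*(3 + K)/5)
q(b, l) = 2*b + 2*l
(((V(-1, 5)*(-1))*1)*(-47) + q(16, c(-1))) + 385612 = (((6*(-1))*1)*(-47) + (2*16 + 2*(-1 + (⅕)*(-1)² + (⅗)*(-1)))) + 385612 = (-6*1*(-47) + (32 + 2*(-1 + (⅕)*1 - ⅗))) + 385612 = (-6*(-47) + (32 + 2*(-1 + ⅕ - ⅗))) + 385612 = (282 + (32 + 2*(-7/5))) + 385612 = (282 + (32 - 14/5)) + 385612 = (282 + 146/5) + 385612 = 1556/5 + 385612 = 1929616/5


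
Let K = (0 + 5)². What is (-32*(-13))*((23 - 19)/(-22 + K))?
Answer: 1664/3 ≈ 554.67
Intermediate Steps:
K = 25 (K = 5² = 25)
(-32*(-13))*((23 - 19)/(-22 + K)) = (-32*(-13))*((23 - 19)/(-22 + 25)) = 416*(4/3) = 1664/3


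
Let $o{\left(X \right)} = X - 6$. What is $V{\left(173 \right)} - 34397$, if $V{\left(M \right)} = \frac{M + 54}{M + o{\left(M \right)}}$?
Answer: $- \frac{11694753}{340} \approx -34396.0$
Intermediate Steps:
$o{\left(X \right)} = -6 + X$ ($o{\left(X \right)} = X - 6 = -6 + X$)
$V{\left(M \right)} = \frac{54 + M}{-6 + 2 M}$ ($V{\left(M \right)} = \frac{M + 54}{M + \left(-6 + M\right)} = \frac{54 + M}{-6 + 2 M}$)
$V{\left(173 \right)} - 34397 = \frac{54 + 173}{2 \left(-3 + 173\right)} - 34397 = \frac{1}{2} \cdot \frac{1}{170} \cdot 227 - 34397 = \frac{227}{340} - 34397 = - \frac{11694753}{340}$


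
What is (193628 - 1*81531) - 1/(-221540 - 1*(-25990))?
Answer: 21920568351/195550 ≈ 1.1210e+5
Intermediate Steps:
(193628 - 1*81531) - 1/(-221540 - 1*(-25990)) = (193628 - 81531) - 1/(-221540 + 25990) = 112097 - 1/(-195550) = 112097 - 1*(-1/195550) = 112097 + 1/195550 = 21920568351/195550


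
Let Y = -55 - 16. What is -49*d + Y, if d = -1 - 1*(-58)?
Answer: -2864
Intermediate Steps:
Y = -71
d = 57 (d = -1 + 58 = 57)
-49*d + Y = -49*57 - 71 = -2793 - 71 = -2864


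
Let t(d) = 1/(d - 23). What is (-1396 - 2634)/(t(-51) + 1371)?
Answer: -298220/101453 ≈ -2.9395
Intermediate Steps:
t(d) = 1/(-23 + d)
(-1396 - 2634)/(t(-51) + 1371) = (-1396 - 2634)/(1/(-23 - 51) + 1371) = -4030/(1/(-74) + 1371) = -4030/(-1/74 + 1371) = -4030/101453/74 = -4030*74/101453 = -298220/101453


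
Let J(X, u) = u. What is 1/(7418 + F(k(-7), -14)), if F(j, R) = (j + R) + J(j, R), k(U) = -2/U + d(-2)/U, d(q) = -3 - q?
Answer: 7/51733 ≈ 0.00013531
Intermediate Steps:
k(U) = -3/U (k(U) = -2/U + (-3 - 1*(-2))/U = -2/U + (-3 + 2)/U = -2/U - 1/U = -3/U)
F(j, R) = j + 2*R (F(j, R) = (j + R) + R = (R + j) + R = j + 2*R)
1/(7418 + F(k(-7), -14)) = 1/(7418 + (-3/(-7) + 2*(-14))) = 1/(7418 + (-3*(-1/7) - 28)) = 1/(7418 + (3/7 - 28)) = 1/(7418 - 193/7) = 1/(51733/7) = 7/51733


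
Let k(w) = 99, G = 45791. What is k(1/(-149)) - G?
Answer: -45692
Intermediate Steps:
k(1/(-149)) - G = 99 - 1*45791 = 99 - 45791 = -45692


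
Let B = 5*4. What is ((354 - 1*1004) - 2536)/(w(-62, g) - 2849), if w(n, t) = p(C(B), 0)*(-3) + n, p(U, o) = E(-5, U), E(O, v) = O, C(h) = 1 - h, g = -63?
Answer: 1593/1448 ≈ 1.1001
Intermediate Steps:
B = 20
p(U, o) = -5
w(n, t) = 15 + n (w(n, t) = -5*(-3) + n = 15 + n)
((354 - 1*1004) - 2536)/(w(-62, g) - 2849) = ((354 - 1*1004) - 2536)/((15 - 62) - 2849) = ((354 - 1004) - 2536)/(-47 - 2849) = (-650 - 2536)/(-2896) = -3186*(-1/2896) = 1593/1448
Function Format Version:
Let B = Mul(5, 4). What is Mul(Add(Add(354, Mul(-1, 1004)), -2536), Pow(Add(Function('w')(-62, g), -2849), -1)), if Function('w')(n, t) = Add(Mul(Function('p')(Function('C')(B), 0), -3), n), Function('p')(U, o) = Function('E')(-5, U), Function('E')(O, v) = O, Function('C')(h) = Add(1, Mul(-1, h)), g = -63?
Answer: Rational(1593, 1448) ≈ 1.1001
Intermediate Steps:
B = 20
Function('p')(U, o) = -5
Function('w')(n, t) = Add(15, n) (Function('w')(n, t) = Add(Mul(-5, -3), n) = Add(15, n))
Mul(Add(Add(354, Mul(-1, 1004)), -2536), Pow(Add(Function('w')(-62, g), -2849), -1)) = Mul(Add(Add(354, Mul(-1, 1004)), -2536), Pow(Add(Add(15, -62), -2849), -1)) = Mul(Add(Add(354, -1004), -2536), Pow(Add(-47, -2849), -1)) = Mul(Add(-650, -2536), Pow(-2896, -1)) = Mul(-3186, Rational(-1, 2896)) = Rational(1593, 1448)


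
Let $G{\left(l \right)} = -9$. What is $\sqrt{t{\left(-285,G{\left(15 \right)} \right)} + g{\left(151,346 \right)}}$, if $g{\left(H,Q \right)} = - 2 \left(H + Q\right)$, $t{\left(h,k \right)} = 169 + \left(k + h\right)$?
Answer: $i \sqrt{1119} \approx 33.451 i$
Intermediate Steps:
$t{\left(h,k \right)} = 169 + h + k$ ($t{\left(h,k \right)} = 169 + \left(h + k\right) = 169 + h + k$)
$g{\left(H,Q \right)} = - 2 H - 2 Q$
$\sqrt{t{\left(-285,G{\left(15 \right)} \right)} + g{\left(151,346 \right)}} = \sqrt{\left(169 - 285 - 9\right) - 994} = \sqrt{-125 - 994} = \sqrt{-1119} = i \sqrt{1119}$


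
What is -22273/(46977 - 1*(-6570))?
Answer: -22273/53547 ≈ -0.41595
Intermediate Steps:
-22273/(46977 - 1*(-6570)) = -22273/(46977 + 6570) = -22273/53547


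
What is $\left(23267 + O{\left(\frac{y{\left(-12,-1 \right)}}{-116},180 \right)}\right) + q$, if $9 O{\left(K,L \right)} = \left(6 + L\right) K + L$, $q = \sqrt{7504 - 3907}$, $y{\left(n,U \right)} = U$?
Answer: $\frac{4051969}{174} + \sqrt{3597} \approx 23347.0$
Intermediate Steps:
$q = \sqrt{3597} \approx 59.975$
$O{\left(K,L \right)} = \frac{L}{9} + \frac{K \left(6 + L\right)}{9}$ ($O{\left(K,L \right)} = \frac{\left(6 + L\right) K + L}{9} = \frac{K \left(6 + L\right) + L}{9} = \frac{L + K \left(6 + L\right)}{9} = \frac{L}{9} + \frac{K \left(6 + L\right)}{9}$)
$\left(23267 + O{\left(\frac{y{\left(-12,-1 \right)}}{-116},180 \right)}\right) + q = \left(23267 + \left(\frac{1}{9} \cdot 180 + \frac{2 \left(- \frac{1}{-116}\right)}{3} + \frac{1}{9} \left(- \frac{1}{-116}\right) 180\right)\right) + \sqrt{3597} = \left(23267 + \left(20 + \frac{2 \left(\left(-1\right) \left(- \frac{1}{116}\right)\right)}{3} + \frac{1}{9} \left(\left(-1\right) \left(- \frac{1}{116}\right)\right) 180\right)\right) + \sqrt{3597} = \left(23267 + \left(20 + \frac{2}{3} \cdot \frac{1}{116} + \frac{1}{9} \cdot \frac{1}{116} \cdot 180\right)\right) + \sqrt{3597} = \left(23267 + \left(20 + \frac{1}{174} + \frac{5}{29}\right)\right) + \sqrt{3597} = \left(23267 + \frac{3511}{174}\right) + \sqrt{3597} = \frac{4051969}{174} + \sqrt{3597}$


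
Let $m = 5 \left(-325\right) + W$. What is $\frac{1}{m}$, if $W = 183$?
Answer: $- \frac{1}{1442} \approx -0.00069348$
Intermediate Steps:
$m = -1442$ ($m = 5 \left(-325\right) + 183 = -1625 + 183 = -1442$)
$\frac{1}{m} = \frac{1}{-1442} = - \frac{1}{1442}$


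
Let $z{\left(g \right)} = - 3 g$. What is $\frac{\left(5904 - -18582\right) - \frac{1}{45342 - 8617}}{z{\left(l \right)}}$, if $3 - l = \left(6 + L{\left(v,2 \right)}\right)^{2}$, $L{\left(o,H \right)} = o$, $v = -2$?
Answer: $\frac{899248349}{1432275} \approx 627.85$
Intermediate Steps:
$l = -13$ ($l = 3 - \left(6 - 2\right)^{2} = 3 - 4^{2} = 3 - 16 = -13$)
$\frac{\left(5904 - -18582\right) - \frac{1}{45342 - 8617}}{z{\left(l \right)}} = \frac{\left(5904 - -18582\right) - \frac{1}{45342 - 8617}}{\left(-3\right) \left(-13\right)} = \frac{\left(5904 + 18582\right) - \frac{1}{36725}}{39} = \left(24486 - \frac{1}{36725}\right) \frac{1}{39} = \frac{899248349}{36725} \cdot \frac{1}{39} = \frac{899248349}{1432275}$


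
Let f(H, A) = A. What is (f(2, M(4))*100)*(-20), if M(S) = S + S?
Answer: -16000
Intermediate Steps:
M(S) = 2*S
(f(2, M(4))*100)*(-20) = ((2*4)*100)*(-20) = (8*100)*(-20) = 800*(-20) = -16000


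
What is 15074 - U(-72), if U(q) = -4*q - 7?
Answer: 14793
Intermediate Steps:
U(q) = -7 - 4*q
15074 - U(-72) = 15074 - (-7 - 4*(-72)) = 15074 - (-7 + 288) = 15074 - 1*281 = 15074 - 281 = 14793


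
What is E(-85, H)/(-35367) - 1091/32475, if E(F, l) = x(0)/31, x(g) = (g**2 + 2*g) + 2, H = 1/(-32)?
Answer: -132912473/3956093675 ≈ -0.033597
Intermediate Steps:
H = -1/32 ≈ -0.031250
x(g) = 2 + g**2 + 2*g
E(F, l) = 2/31 (E(F, l) = (2 + 0**2 + 2*0)/31 = (2 + 0 + 0)*(1/31) = 2*(1/31) = 2/31)
E(-85, H)/(-35367) - 1091/32475 = (2/31)/(-35367) - 1091/32475 = (2/31)*(-1/35367) - 1091*1/32475 = -2/1096377 - 1091/32475 = -132912473/3956093675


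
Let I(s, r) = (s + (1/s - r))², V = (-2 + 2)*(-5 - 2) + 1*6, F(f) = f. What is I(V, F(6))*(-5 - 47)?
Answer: -13/9 ≈ -1.4444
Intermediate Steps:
V = 6 (V = 0*(-7) + 6 = 0 + 6 = 6)
I(s, r) = (s + 1/s - r)²
I(V, F(6))*(-5 - 47) = ((1 + 6² - 1*6*6)²/6²)*(-5 - 47) = ((1 + 36 - 36)²/36)*(-52) = ((1/36)*1²)*(-52) = ((1/36)*1)*(-52) = (1/36)*(-52) = -13/9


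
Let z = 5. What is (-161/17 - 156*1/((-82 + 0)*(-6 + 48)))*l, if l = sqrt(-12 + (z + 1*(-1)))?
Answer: -91972*I*sqrt(2)/4879 ≈ -26.659*I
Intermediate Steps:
l = 2*I*sqrt(2) (l = sqrt(-12 + (5 + 1*(-1))) = sqrt(-12 + (5 - 1)) = sqrt(-12 + 4) = sqrt(-8) = 2*I*sqrt(2) ≈ 2.8284*I)
(-161/17 - 156*1/((-82 + 0)*(-6 + 48)))*l = (-161/17 - 156*1/((-82 + 0)*(-6 + 48)))*(2*I*sqrt(2)) = (-161*1/17 - 156/((-82*42)))*(2*I*sqrt(2)) = (-161/17 - 156/(-3444))*(2*I*sqrt(2)) = (-161/17 - 156*(-1/3444))*(2*I*sqrt(2)) = (-161/17 + 13/287)*(2*I*sqrt(2)) = -91972*I*sqrt(2)/4879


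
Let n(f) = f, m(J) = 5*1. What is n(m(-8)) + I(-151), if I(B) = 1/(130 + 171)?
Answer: 1506/301 ≈ 5.0033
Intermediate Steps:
m(J) = 5
I(B) = 1/301
n(m(-8)) + I(-151) = 5 + 1/301 = 1506/301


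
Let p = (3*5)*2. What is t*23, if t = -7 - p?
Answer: -851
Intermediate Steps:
p = 30 (p = 15*2 = 30)
t = -37 (t = -7 - 1*30 = -7 - 30 = -37)
t*23 = -37*23 = -851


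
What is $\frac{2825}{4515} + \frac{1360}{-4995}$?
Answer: $\frac{106273}{300699} \approx 0.35342$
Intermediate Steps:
$\frac{2825}{4515} + \frac{1360}{-4995} = 2825 \cdot \frac{1}{4515} + 1360 \left(- \frac{1}{4995}\right) = \frac{565}{903} - \frac{272}{999} = \frac{106273}{300699}$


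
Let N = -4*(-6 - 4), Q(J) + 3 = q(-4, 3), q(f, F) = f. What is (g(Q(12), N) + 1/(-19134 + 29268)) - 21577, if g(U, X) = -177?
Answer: -220455035/10134 ≈ -21754.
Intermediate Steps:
Q(J) = -7 (Q(J) = -3 - 4 = -7)
N = 40 (N = -4*(-10) = 40)
(g(Q(12), N) + 1/(-19134 + 29268)) - 21577 = (-177 + 1/(-19134 + 29268)) - 21577 = (-177 + 1/10134) - 21577 = -1793717/10134 - 21577 = -220455035/10134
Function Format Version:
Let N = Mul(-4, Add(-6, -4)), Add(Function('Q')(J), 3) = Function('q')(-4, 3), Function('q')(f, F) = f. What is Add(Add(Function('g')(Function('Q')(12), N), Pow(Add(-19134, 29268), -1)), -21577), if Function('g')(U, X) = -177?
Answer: Rational(-220455035, 10134) ≈ -21754.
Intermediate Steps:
Function('Q')(J) = -7 (Function('Q')(J) = Add(-3, -4) = -7)
N = 40 (N = Mul(-4, -10) = 40)
Add(Add(Function('g')(Function('Q')(12), N), Pow(Add(-19134, 29268), -1)), -21577) = Add(Add(-177, Pow(Add(-19134, 29268), -1)), -21577) = Add(Add(-177, Pow(10134, -1)), -21577) = Add(Add(-177, Rational(1, 10134)), -21577) = Add(Rational(-1793717, 10134), -21577) = Rational(-220455035, 10134)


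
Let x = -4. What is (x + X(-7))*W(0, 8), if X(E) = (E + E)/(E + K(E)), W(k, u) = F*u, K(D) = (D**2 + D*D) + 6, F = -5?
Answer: 16080/97 ≈ 165.77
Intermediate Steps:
K(D) = 6 + 2*D**2 (K(D) = (D**2 + D**2) + 6 = 2*D**2 + 6 = 6 + 2*D**2)
W(k, u) = -5*u
X(E) = 2*E/(6 + E + 2*E**2) (X(E) = (E + E)/(E + (6 + 2*E**2)) = (2*E)/(6 + E + 2*E**2) = 2*E/(6 + E + 2*E**2))
(x + X(-7))*W(0, 8) = (-4 + 2*(-7)/(6 - 7 + 2*(-7)**2))*(-5*8) = (-4 + 2*(-7)/(6 - 7 + 2*49))*(-40) = (-4 + 2*(-7)/(6 - 7 + 98))*(-40) = (-4 + 2*(-7)/97)*(-40) = (-4 + 2*(-7)*(1/97))*(-40) = (-4 - 14/97)*(-40) = -402/97*(-40) = 16080/97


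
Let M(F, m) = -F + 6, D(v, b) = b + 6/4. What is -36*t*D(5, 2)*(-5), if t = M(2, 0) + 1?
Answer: 3150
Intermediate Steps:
D(v, b) = 3/2 + b (D(v, b) = b + 6*(¼) = b + 3/2 = 3/2 + b)
M(F, m) = 6 - F
t = 5 (t = (6 - 1*2) + 1 = (6 - 2) + 1 = 4 + 1 = 5)
-36*t*D(5, 2)*(-5) = -36*5*(3/2 + 2)*(-5) = -36*5*(7/2)*(-5) = -630*(-5) = -36*(-175/2) = 3150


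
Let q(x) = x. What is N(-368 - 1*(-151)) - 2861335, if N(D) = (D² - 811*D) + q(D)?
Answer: -2638476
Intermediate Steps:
N(D) = D² - 810*D (N(D) = (D² - 811*D) + D = D² - 810*D)
N(-368 - 1*(-151)) - 2861335 = (-368 - 1*(-151))*(-810 + (-368 - 1*(-151))) - 2861335 = (-368 + 151)*(-810 + (-368 + 151)) - 2861335 = -217*(-810 - 217) - 2861335 = -217*(-1027) - 2861335 = 222859 - 2861335 = -2638476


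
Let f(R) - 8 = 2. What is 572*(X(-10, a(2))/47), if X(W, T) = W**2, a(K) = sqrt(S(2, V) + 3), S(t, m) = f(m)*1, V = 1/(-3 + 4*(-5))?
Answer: 57200/47 ≈ 1217.0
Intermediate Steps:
f(R) = 10 (f(R) = 8 + 2 = 10)
V = -1/23 (V = 1/(-3 - 20) = 1/(-23) = 1*(-1/23) = -1/23 ≈ -0.043478)
S(t, m) = 10 (S(t, m) = 10*1 = 10)
a(K) = sqrt(13) (a(K) = sqrt(10 + 3) = sqrt(13))
572*(X(-10, a(2))/47) = 572*((-10)**2/47) = 572*(100*(1/47)) = 572*(100/47) = 57200/47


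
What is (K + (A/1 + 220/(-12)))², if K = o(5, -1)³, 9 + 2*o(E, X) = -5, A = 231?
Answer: 152881/9 ≈ 16987.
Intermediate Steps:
o(E, X) = -7 (o(E, X) = -9/2 + (½)*(-5) = -9/2 - 5/2 = -7)
K = -343 (K = (-7)³ = -343)
(K + (A/1 + 220/(-12)))² = (-343 + (231/1 + 220/(-12)))² = (-343 + (231*1 + 220*(-1/12)))² = (-343 + (231 - 55/3))² = (-343 + 638/3)² = (-391/3)² = 152881/9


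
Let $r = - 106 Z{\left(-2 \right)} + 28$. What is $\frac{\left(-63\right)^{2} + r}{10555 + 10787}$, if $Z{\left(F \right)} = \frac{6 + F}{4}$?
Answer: $\frac{1297}{7114} \approx 0.18232$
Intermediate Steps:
$Z{\left(F \right)} = \frac{3}{2} + \frac{F}{4}$ ($Z{\left(F \right)} = \left(6 + F\right) \frac{1}{4} = \frac{3}{2} + \frac{F}{4}$)
$r = -78$ ($r = - 106 \left(\frac{3}{2} + \frac{1}{4} \left(-2\right)\right) + 28 = - 106 \left(\frac{3}{2} - \frac{1}{2}\right) + 28 = \left(-106\right) 1 + 28 = -106 + 28 = -78$)
$\frac{\left(-63\right)^{2} + r}{10555 + 10787} = \frac{\left(-63\right)^{2} - 78}{10555 + 10787} = \frac{3969 - 78}{21342} = 3891 \cdot \frac{1}{21342} = \frac{1297}{7114}$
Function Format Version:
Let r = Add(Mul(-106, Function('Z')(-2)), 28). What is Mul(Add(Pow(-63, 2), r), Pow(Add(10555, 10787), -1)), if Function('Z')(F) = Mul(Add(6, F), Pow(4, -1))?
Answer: Rational(1297, 7114) ≈ 0.18232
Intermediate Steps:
Function('Z')(F) = Add(Rational(3, 2), Mul(Rational(1, 4), F)) (Function('Z')(F) = Mul(Add(6, F), Rational(1, 4)) = Add(Rational(3, 2), Mul(Rational(1, 4), F)))
r = -78 (r = Add(Mul(-106, Add(Rational(3, 2), Mul(Rational(1, 4), -2))), 28) = Add(Mul(-106, Add(Rational(3, 2), Rational(-1, 2))), 28) = Add(Mul(-106, 1), 28) = Add(-106, 28) = -78)
Mul(Add(Pow(-63, 2), r), Pow(Add(10555, 10787), -1)) = Mul(Add(Pow(-63, 2), -78), Pow(Add(10555, 10787), -1)) = Mul(Add(3969, -78), Pow(21342, -1)) = Mul(3891, Rational(1, 21342)) = Rational(1297, 7114)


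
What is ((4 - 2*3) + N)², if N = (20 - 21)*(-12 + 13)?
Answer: 9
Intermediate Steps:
N = -1 (N = -1*1 = -1)
((4 - 2*3) + N)² = ((4 - 2*3) - 1)² = ((4 - 6) - 1)² = (-2 - 1)² = (-3)² = 9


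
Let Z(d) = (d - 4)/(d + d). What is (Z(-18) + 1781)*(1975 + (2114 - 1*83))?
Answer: 64234207/9 ≈ 7.1371e+6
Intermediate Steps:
Z(d) = (-4 + d)/(2*d) (Z(d) = (-4 + d)/((2*d)) = (-4 + d)*(1/(2*d)) = (-4 + d)/(2*d))
(Z(-18) + 1781)*(1975 + (2114 - 1*83)) = ((1/2)*(-4 - 18)/(-18) + 1781)*(1975 + (2114 - 1*83)) = ((1/2)*(-1/18)*(-22) + 1781)*(1975 + (2114 - 83)) = (11/18 + 1781)*(1975 + 2031) = (32069/18)*4006 = 64234207/9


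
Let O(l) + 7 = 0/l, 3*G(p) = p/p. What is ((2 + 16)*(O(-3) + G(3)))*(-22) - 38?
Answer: 2602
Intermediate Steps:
G(p) = ⅓ (G(p) = (p/p)/3 = (⅓)*1 = ⅓)
O(l) = -7 (O(l) = -7 + 0/l = -7 + 0 = -7)
((2 + 16)*(O(-3) + G(3)))*(-22) - 38 = ((2 + 16)*(-7 + ⅓))*(-22) - 38 = (18*(-20/3))*(-22) - 38 = -120*(-22) - 38 = 2640 - 38 = 2602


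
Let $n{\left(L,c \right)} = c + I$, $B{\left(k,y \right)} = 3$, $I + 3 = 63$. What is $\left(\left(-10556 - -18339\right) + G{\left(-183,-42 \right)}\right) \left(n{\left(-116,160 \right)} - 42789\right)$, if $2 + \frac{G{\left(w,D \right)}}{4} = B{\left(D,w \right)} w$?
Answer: $-237492451$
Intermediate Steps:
$I = 60$ ($I = -3 + 63 = 60$)
$G{\left(w,D \right)} = -8 + 12 w$ ($G{\left(w,D \right)} = -8 + 4 \cdot 3 w = -8 + 12 w$)
$n{\left(L,c \right)} = 60 + c$ ($n{\left(L,c \right)} = c + 60 = 60 + c$)
$\left(\left(-10556 - -18339\right) + G{\left(-183,-42 \right)}\right) \left(n{\left(-116,160 \right)} - 42789\right) = \left(\left(-10556 - -18339\right) + \left(-8 + 12 \left(-183\right)\right)\right) \left(\left(60 + 160\right) - 42789\right) = \left(\left(-10556 + 18339\right) - 2204\right) \left(220 - 42789\right) = \left(7783 - 2204\right) \left(-42569\right) = 5579 \left(-42569\right) = -237492451$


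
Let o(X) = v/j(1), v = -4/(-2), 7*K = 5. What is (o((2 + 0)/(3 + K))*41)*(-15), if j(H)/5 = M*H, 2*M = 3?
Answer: -164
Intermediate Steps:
K = 5/7 (K = (1/7)*5 = 5/7 ≈ 0.71429)
M = 3/2 (M = (1/2)*3 = 3/2 ≈ 1.5000)
v = 2 (v = -4*(-1/2) = 2)
j(H) = 15*H/2 (j(H) = 5*(3*H/2) = 15*H/2)
o(X) = 4/15 (o(X) = 2/(((15/2)*1)) = 2/(15/2) = 2*(2/15) = 4/15)
(o((2 + 0)/(3 + K))*41)*(-15) = ((4/15)*41)*(-15) = (164/15)*(-15) = -164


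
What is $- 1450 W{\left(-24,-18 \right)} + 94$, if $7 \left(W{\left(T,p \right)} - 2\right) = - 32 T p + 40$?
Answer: $\frac{19967158}{7} \approx 2.8525 \cdot 10^{6}$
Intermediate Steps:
$W{\left(T,p \right)} = \frac{54}{7} - \frac{32 T p}{7}$ ($W{\left(T,p \right)} = 2 + \frac{- 32 T p + 40}{7} = 2 + \frac{40 - 32 T p}{7} = 2 - \left(- \frac{40}{7} + \frac{32 T p}{7}\right) = \frac{54}{7} - \frac{32 T p}{7}$)
$- 1450 W{\left(-24,-18 \right)} + 94 = - 1450 \left(\frac{54}{7} - \left(- \frac{768}{7}\right) \left(-18\right)\right) + 94 = - 1450 \left(\frac{54}{7} - \frac{13824}{7}\right) + 94 = \left(-1450\right) \left(- \frac{13770}{7}\right) + 94 = \frac{19966500}{7} + 94 = \frac{19967158}{7}$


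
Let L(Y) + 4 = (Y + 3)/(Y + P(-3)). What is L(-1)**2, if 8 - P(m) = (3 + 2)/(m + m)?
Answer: 30976/2209 ≈ 14.023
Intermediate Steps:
P(m) = 8 - 5/(2*m) (P(m) = 8 - (3 + 2)/(m + m) = 8 - 5/(2*m))
L(Y) = -4 + (3 + Y)/(53/6 + Y) (L(Y) = -4 + (Y + 3)/(Y + (8 - 5/2/(-3))) = -4 + (3 + Y)/(Y + (8 - 5/2*(-1/3))) = -4 + (3 + Y)/(Y + (8 + 5/6)) = -4 + (3 + Y)/(Y + 53/6) = -4 + (3 + Y)/(53/6 + Y))
L(-1)**2 = (2*(-97 - 9*(-1))/(53 + 6*(-1)))**2 = (2*(-97 + 9)/(53 - 6))**2 = (2*(-88)/47)**2 = (2*(1/47)*(-88))**2 = (-176/47)**2 = 30976/2209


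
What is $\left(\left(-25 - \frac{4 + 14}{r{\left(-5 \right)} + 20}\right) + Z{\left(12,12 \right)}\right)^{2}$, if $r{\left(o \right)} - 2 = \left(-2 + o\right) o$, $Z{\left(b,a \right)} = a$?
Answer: $\frac{64009}{361} \approx 177.31$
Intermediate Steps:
$r{\left(o \right)} = 2 + o \left(-2 + o\right)$ ($r{\left(o \right)} = 2 + \left(-2 + o\right) o = 2 + o \left(-2 + o\right)$)
$\left(\left(-25 - \frac{4 + 14}{r{\left(-5 \right)} + 20}\right) + Z{\left(12,12 \right)}\right)^{2} = \left(\left(-25 - \frac{4 + 14}{\left(2 + \left(-5\right)^{2} - -10\right) + 20}\right) + 12\right)^{2} = \left(\left(-25 - \frac{18}{\left(2 + 25 + 10\right) + 20}\right) + 12\right)^{2} = \left(\left(-25 - \frac{18}{37 + 20}\right) + 12\right)^{2} = \left(\left(-25 - \frac{18}{57}\right) + 12\right)^{2} = \left(\left(-25 - 18 \cdot \frac{1}{57}\right) + 12\right)^{2} = \left(\left(-25 - \frac{6}{19}\right) + 12\right)^{2} = \left(- \frac{481}{19} + 12\right)^{2} = \left(- \frac{253}{19}\right)^{2} = \frac{64009}{361}$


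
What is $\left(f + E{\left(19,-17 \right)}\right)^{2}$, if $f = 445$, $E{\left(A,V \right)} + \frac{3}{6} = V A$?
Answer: $\frac{59049}{4} \approx 14762.0$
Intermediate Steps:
$E{\left(A,V \right)} = - \frac{1}{2} + A V$ ($E{\left(A,V \right)} = - \frac{1}{2} + V A = - \frac{1}{2} + A V$)
$\left(f + E{\left(19,-17 \right)}\right)^{2} = \left(445 + \left(- \frac{1}{2} + 19 \left(-17\right)\right)\right)^{2} = \left(445 - \frac{647}{2}\right)^{2} = \left(\frac{243}{2}\right)^{2} = \frac{59049}{4}$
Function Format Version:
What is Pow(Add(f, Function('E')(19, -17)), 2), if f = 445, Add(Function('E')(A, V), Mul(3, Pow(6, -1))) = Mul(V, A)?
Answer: Rational(59049, 4) ≈ 14762.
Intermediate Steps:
Function('E')(A, V) = Add(Rational(-1, 2), Mul(A, V)) (Function('E')(A, V) = Add(Rational(-1, 2), Mul(V, A)) = Add(Rational(-1, 2), Mul(A, V)))
Pow(Add(f, Function('E')(19, -17)), 2) = Pow(Add(445, Add(Rational(-1, 2), Mul(19, -17))), 2) = Pow(Add(445, Add(Rational(-1, 2), -323)), 2) = Pow(Add(445, Rational(-647, 2)), 2) = Pow(Rational(243, 2), 2) = Rational(59049, 4)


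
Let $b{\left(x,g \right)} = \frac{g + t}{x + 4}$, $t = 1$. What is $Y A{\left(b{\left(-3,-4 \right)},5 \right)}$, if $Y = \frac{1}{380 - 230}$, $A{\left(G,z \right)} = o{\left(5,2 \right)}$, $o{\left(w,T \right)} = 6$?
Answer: $\frac{1}{25} \approx 0.04$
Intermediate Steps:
$b{\left(x,g \right)} = \frac{1 + g}{4 + x}$ ($b{\left(x,g \right)} = \frac{g + 1}{x + 4} = \frac{1 + g}{4 + x}$)
$A{\left(G,z \right)} = 6$
$Y = \frac{1}{150} \approx 0.0066667$
$Y A{\left(b{\left(-3,-4 \right)},5 \right)} = \frac{1}{150} \cdot 6 = \frac{1}{25}$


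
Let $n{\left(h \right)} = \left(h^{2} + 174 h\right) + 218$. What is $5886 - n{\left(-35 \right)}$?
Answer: $10533$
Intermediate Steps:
$n{\left(h \right)} = 218 + h^{2} + 174 h$
$5886 - n{\left(-35 \right)} = 5886 - \left(218 + \left(-35\right)^{2} + 174 \left(-35\right)\right) = 5886 - \left(218 + 1225 - 6090\right) = 5886 - -4647 = 5886 + 4647 = 10533$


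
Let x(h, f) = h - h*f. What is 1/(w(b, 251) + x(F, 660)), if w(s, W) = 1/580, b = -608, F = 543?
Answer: -580/207545459 ≈ -2.7946e-6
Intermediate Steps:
w(s, W) = 1/580
x(h, f) = h - f*h
1/(w(b, 251) + x(F, 660)) = 1/(1/580 + 543*(1 - 1*660)) = 1/(1/580 + 543*(1 - 660)) = 1/(1/580 + 543*(-659)) = 1/(1/580 - 357837) = 1/(-207545459/580) = -580/207545459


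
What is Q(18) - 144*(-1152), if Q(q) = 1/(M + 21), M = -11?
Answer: 1658881/10 ≈ 1.6589e+5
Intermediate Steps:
Q(q) = ⅒ (Q(q) = 1/(-11 + 21) = 1/10 = ⅒)
Q(18) - 144*(-1152) = ⅒ - 144*(-1152) = ⅒ + 165888 = 1658881/10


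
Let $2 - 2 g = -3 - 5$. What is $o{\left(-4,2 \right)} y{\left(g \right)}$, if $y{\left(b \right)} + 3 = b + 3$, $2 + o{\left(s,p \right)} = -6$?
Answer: $-40$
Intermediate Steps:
$o{\left(s,p \right)} = -8$ ($o{\left(s,p \right)} = -2 - 6 = -8$)
$g = 5$ ($g = 1 - \frac{-3 - 5}{2} = 1 - -4 = 1 + 4 = 5$)
$y{\left(b \right)} = b$ ($y{\left(b \right)} = -3 + \left(b + 3\right) = -3 + \left(3 + b\right) = b$)
$o{\left(-4,2 \right)} y{\left(g \right)} = \left(-8\right) 5 = -40$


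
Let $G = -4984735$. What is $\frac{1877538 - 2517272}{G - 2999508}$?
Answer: $\frac{639734}{7984243} \approx 0.080125$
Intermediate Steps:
$\frac{1877538 - 2517272}{G - 2999508} = \frac{1877538 - 2517272}{-4984735 - 2999508} = - \frac{639734}{-7984243} = \left(-639734\right) \left(- \frac{1}{7984243}\right) = \frac{639734}{7984243}$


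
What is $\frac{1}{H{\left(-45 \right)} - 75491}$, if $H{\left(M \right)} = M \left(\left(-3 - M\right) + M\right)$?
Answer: $- \frac{1}{75356} \approx -1.327 \cdot 10^{-5}$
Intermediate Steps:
$H{\left(M \right)} = - 3 M$ ($H{\left(M \right)} = M \left(-3\right) = - 3 M$)
$\frac{1}{H{\left(-45 \right)} - 75491} = \frac{1}{\left(-3\right) \left(-45\right) - 75491} = \frac{1}{135 - 75491} = \frac{1}{-75356} = - \frac{1}{75356}$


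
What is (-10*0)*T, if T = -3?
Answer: 0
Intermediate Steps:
(-10*0)*T = -10*0*(-3) = 0*(-3) = 0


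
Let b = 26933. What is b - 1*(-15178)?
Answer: 42111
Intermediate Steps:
b - 1*(-15178) = 26933 - 1*(-15178) = 26933 + 15178 = 42111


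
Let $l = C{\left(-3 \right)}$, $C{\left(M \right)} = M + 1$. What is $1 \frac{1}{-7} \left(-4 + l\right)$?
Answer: $\frac{6}{7} \approx 0.85714$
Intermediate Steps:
$C{\left(M \right)} = 1 + M$
$l = -2$ ($l = 1 - 3 = -2$)
$1 \frac{1}{-7} \left(-4 + l\right) = 1 \frac{1}{-7} \left(-4 - 2\right) = 1 \left(- \frac{1}{7}\right) \left(-6\right) = \left(- \frac{1}{7}\right) \left(-6\right) = \frac{6}{7}$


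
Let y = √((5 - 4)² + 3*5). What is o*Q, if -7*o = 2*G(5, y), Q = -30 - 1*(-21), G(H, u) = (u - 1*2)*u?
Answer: 144/7 ≈ 20.571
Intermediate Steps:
y = 4 (y = √(1² + 15) = √(1 + 15) = √16 = 4)
G(H, u) = u*(-2 + u) (G(H, u) = (u - 2)*u = (-2 + u)*u = u*(-2 + u))
Q = -9 (Q = -30 + 21 = -9)
o = -16/7 (o = -2*4*(-2 + 4)/7 = -2*4*2/7 = -2*8/7 = -⅐*16 = -16/7 ≈ -2.2857)
o*Q = -16/7*(-9) = 144/7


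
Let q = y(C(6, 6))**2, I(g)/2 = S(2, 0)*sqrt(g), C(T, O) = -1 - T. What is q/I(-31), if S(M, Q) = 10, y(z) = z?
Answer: -49*I*sqrt(31)/620 ≈ -0.44003*I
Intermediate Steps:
I(g) = 20*sqrt(g) (I(g) = 2*(10*sqrt(g)) = 20*sqrt(g))
q = 49 (q = (-1 - 1*6)**2 = (-1 - 6)**2 = (-7)**2 = 49)
q/I(-31) = 49/((20*sqrt(-31))) = 49/((20*(I*sqrt(31)))) = 49/((20*I*sqrt(31))) = 49*(-I*sqrt(31)/620) = -49*I*sqrt(31)/620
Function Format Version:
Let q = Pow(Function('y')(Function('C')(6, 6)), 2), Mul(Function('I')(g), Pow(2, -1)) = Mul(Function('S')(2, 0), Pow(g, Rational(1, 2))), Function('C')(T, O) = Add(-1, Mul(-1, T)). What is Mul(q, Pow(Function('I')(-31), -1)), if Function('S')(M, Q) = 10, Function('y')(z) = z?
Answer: Mul(Rational(-49, 620), I, Pow(31, Rational(1, 2))) ≈ Mul(-0.44003, I)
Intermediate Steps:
Function('I')(g) = Mul(20, Pow(g, Rational(1, 2))) (Function('I')(g) = Mul(2, Mul(10, Pow(g, Rational(1, 2)))) = Mul(20, Pow(g, Rational(1, 2))))
q = 49 (q = Pow(Add(-1, Mul(-1, 6)), 2) = Pow(Add(-1, -6), 2) = Pow(-7, 2) = 49)
Mul(q, Pow(Function('I')(-31), -1)) = Mul(49, Pow(Mul(20, Pow(-31, Rational(1, 2))), -1)) = Mul(49, Pow(Mul(20, Mul(I, Pow(31, Rational(1, 2)))), -1)) = Mul(49, Pow(Mul(20, I, Pow(31, Rational(1, 2))), -1)) = Mul(49, Mul(Rational(-1, 620), I, Pow(31, Rational(1, 2)))) = Mul(Rational(-49, 620), I, Pow(31, Rational(1, 2)))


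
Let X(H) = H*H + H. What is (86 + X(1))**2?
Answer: 7744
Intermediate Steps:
X(H) = H + H**2 (X(H) = H**2 + H = H + H**2)
(86 + X(1))**2 = (86 + 1*(1 + 1))**2 = (86 + 1*2)**2 = (86 + 2)**2 = 88**2 = 7744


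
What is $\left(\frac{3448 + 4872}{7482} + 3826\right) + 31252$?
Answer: $\frac{131230958}{3741} \approx 35079.0$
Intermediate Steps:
$\left(\frac{3448 + 4872}{7482} + 3826\right) + 31252 = \left(8320 \cdot \frac{1}{7482} + 3826\right) + 31252 = \left(\frac{4160}{3741} + 3826\right) + 31252 = \frac{14317226}{3741} + 31252 = \frac{131230958}{3741}$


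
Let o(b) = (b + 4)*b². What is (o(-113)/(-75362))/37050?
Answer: 1391821/2792162100 ≈ 0.00049847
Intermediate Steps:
o(b) = b²*(4 + b) (o(b) = (4 + b)*b² = b²*(4 + b))
(o(-113)/(-75362))/37050 = (((-113)²*(4 - 113))/(-75362))/37050 = ((12769*(-109))*(-1/75362))*(1/37050) = -1391821*(-1/75362)*(1/37050) = (1391821/75362)*(1/37050) = 1391821/2792162100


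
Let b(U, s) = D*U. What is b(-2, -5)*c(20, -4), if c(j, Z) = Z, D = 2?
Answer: 16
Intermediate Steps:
b(U, s) = 2*U
b(-2, -5)*c(20, -4) = (2*(-2))*(-4) = -4*(-4) = 16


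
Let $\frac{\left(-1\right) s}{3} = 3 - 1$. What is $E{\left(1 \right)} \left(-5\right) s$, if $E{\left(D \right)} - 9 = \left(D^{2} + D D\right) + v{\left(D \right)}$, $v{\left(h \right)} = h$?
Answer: $360$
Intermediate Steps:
$s = -6$ ($s = - 3 \left(3 - 1\right) = \left(-3\right) 2 = -6$)
$E{\left(D \right)} = 9 + D + 2 D^{2}$ ($E{\left(D \right)} = 9 + \left(\left(D^{2} + D D\right) + D\right) = 9 + \left(\left(D^{2} + D^{2}\right) + D\right) = 9 + \left(2 D^{2} + D\right) = 9 + \left(D + 2 D^{2}\right) = 9 + D + 2 D^{2}$)
$E{\left(1 \right)} \left(-5\right) s = \left(9 + 1 + 2 \cdot 1^{2}\right) \left(-5\right) \left(-6\right) = \left(9 + 1 + 2 \cdot 1\right) \left(-5\right) \left(-6\right) = \left(9 + 1 + 2\right) \left(-5\right) \left(-6\right) = 12 \left(-5\right) \left(-6\right) = \left(-60\right) \left(-6\right) = 360$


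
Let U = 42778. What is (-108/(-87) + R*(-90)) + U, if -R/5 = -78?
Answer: 222698/29 ≈ 7679.2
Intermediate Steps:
R = 390 (R = -5*(-78) = 390)
(-108/(-87) + R*(-90)) + U = (-108/(-87) + 390*(-90)) + 42778 = (-108*(-1/87) - 35100) + 42778 = (36/29 - 35100) + 42778 = -1017864/29 + 42778 = 222698/29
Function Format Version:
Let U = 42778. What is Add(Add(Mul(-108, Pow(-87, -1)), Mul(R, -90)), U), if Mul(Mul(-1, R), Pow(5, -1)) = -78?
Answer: Rational(222698, 29) ≈ 7679.2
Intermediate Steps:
R = 390 (R = Mul(-5, -78) = 390)
Add(Add(Mul(-108, Pow(-87, -1)), Mul(R, -90)), U) = Add(Add(Mul(-108, Pow(-87, -1)), Mul(390, -90)), 42778) = Add(Add(Mul(-108, Rational(-1, 87)), -35100), 42778) = Add(Add(Rational(36, 29), -35100), 42778) = Add(Rational(-1017864, 29), 42778) = Rational(222698, 29)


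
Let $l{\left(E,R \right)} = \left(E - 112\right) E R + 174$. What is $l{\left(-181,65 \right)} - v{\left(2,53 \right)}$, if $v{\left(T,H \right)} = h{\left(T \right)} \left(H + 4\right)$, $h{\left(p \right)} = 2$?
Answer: $3447205$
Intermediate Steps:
$l{\left(E,R \right)} = 174 + E R \left(-112 + E\right)$ ($l{\left(E,R \right)} = \left(-112 + E\right) E R + 174 = E \left(-112 + E\right) R + 174 = E R \left(-112 + E\right) + 174 = 174 + E R \left(-112 + E\right)$)
$v{\left(T,H \right)} = 8 + 2 H$ ($v{\left(T,H \right)} = 2 \left(H + 4\right) = 2 \left(4 + H\right) = 8 + 2 H$)
$l{\left(-181,65 \right)} - v{\left(2,53 \right)} = \left(174 + 65 \left(-181\right)^{2} - \left(-20272\right) 65\right) - \left(8 + 2 \cdot 53\right) = \left(174 + 65 \cdot 32761 + 1317680\right) - \left(8 + 106\right) = \left(174 + 2129465 + 1317680\right) - 114 = 3447319 - 114 = 3447205$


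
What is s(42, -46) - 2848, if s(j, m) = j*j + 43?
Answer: -1041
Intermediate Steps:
s(j, m) = 43 + j² (s(j, m) = j² + 43 = 43 + j²)
s(42, -46) - 2848 = (43 + 42²) - 2848 = (43 + 1764) - 2848 = 1807 - 2848 = -1041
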